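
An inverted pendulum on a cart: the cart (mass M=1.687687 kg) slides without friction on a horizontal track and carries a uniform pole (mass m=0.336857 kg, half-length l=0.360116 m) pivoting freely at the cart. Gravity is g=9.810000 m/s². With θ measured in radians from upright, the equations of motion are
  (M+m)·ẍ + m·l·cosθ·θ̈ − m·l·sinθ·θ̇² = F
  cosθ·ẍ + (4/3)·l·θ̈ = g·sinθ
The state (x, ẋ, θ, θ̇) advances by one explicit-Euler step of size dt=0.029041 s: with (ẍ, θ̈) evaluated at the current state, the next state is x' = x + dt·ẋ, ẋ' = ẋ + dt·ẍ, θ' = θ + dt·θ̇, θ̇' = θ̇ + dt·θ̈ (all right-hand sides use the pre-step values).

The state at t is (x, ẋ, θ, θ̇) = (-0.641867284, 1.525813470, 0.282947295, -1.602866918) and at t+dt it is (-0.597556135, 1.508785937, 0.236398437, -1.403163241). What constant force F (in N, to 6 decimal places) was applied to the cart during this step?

F = -0.473042 N

ẍ = (ẋ'−ẋ)/dt = (1.508785937−1.525813470)/0.029041 = -0.586327
θ̈ = (θ̇'−θ̇)/dt = (-1.403163241−-1.602866918)/0.029041 = 6.876612
sinθ=0.279187, cosθ=0.960237
F = (M+m)·ẍ + m·l·cosθ·θ̈ − m·l·sinθ·θ̇² = -1.187046 + 0.801015 − 0.087012 = -0.473042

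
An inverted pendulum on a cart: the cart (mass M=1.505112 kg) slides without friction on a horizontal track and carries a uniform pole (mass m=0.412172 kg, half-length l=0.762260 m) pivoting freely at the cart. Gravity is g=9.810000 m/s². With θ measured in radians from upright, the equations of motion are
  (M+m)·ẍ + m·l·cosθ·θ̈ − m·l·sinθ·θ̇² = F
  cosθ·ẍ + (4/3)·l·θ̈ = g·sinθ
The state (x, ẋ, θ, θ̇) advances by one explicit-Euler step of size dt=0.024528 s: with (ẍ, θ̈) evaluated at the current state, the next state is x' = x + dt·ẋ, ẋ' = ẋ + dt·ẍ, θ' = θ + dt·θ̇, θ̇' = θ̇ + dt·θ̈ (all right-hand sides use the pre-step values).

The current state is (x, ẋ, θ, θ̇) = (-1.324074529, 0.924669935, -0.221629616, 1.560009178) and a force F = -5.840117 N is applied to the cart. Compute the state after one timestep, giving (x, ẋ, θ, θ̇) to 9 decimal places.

sinθ=-0.219819671, cosθ=0.975540523
temp = (F + m·l·θ̇²·sinθ)/(M+m) = (-5.840117 + -0.168074751)/1.917284 = -3.133699416
θ̈ = (g·sinθ − cosθ·temp)/(l·(4/3 − m·cos²θ/(M+m))) = 1.046749703
ẍ = temp − m·l·θ̈·cosθ/(M+m) = -3.301033083
Euler: x'=-1.324074529+0.024528·0.924669935=-1.301394225, ẋ'=0.924669935+0.024528·-3.301033083=0.843702196
       θ'=-0.221629616+0.024528·1.560009178=-0.183365711, θ̇'=1.560009178+0.024528·1.046749703=1.585683855

(-1.301394225, 0.843702196, -0.183365711, 1.585683855)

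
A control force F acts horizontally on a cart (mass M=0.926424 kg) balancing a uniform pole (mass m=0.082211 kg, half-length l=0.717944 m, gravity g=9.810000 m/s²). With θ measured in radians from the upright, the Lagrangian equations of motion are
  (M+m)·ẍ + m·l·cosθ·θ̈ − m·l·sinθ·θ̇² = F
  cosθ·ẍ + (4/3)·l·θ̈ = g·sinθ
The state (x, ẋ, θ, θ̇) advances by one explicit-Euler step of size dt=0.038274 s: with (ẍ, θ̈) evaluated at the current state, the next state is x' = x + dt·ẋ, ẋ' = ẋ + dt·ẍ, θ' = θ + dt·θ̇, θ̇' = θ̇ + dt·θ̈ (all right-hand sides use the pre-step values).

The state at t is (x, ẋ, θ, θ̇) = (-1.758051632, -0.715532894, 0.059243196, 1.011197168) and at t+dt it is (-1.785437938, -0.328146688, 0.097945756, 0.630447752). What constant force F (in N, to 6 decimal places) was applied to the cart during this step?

F = 9.619089 N

ẍ = (ẋ'−ẋ)/dt = (-0.328146688−-0.715532894)/0.038274 = 10.121393
θ̈ = (θ̇'−θ̇)/dt = (0.630447752−1.011197168)/0.038274 = -9.947991
sinθ=0.059209, cosθ=0.998246
F = (M+m)·ẍ + m·l·cosθ·θ̈ − m·l·sinθ·θ̇² = 10.208791 + -0.586129 − 0.003573 = 9.619089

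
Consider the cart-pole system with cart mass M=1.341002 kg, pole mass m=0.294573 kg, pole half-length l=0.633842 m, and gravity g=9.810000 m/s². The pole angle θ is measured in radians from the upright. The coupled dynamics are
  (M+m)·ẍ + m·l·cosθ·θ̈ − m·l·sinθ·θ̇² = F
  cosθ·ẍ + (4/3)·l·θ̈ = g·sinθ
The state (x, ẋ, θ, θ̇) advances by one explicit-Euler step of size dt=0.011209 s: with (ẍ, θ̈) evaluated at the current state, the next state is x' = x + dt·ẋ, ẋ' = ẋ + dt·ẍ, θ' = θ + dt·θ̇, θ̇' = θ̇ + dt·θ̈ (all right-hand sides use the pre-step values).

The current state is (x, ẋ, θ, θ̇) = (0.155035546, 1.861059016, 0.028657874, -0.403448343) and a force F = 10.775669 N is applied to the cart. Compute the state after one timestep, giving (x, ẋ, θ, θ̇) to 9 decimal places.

sinθ=0.028653952, cosθ=0.999589391
temp = (F + m·l·θ̇²·sinθ)/(M+m) = (10.775669 + 0.000870832)/1.635575 = 6.588838685
θ̈ = (g·sinθ − cosθ·temp)/(l·(4/3 − m·cos²θ/(M+m))) = -8.624525117
ẍ = temp − m·l·θ̈·cosθ/(M+m) = 7.572986464
Euler: x'=0.155035546+0.011209·1.861059016=0.175896157, ẋ'=1.861059016+0.011209·7.572986464=1.945944621
       θ'=0.028657874+0.011209·-0.403448343=0.024135622, θ̇'=-0.403448343+0.011209·-8.624525117=-0.500120645

(0.175896157, 1.945944621, 0.024135622, -0.500120645)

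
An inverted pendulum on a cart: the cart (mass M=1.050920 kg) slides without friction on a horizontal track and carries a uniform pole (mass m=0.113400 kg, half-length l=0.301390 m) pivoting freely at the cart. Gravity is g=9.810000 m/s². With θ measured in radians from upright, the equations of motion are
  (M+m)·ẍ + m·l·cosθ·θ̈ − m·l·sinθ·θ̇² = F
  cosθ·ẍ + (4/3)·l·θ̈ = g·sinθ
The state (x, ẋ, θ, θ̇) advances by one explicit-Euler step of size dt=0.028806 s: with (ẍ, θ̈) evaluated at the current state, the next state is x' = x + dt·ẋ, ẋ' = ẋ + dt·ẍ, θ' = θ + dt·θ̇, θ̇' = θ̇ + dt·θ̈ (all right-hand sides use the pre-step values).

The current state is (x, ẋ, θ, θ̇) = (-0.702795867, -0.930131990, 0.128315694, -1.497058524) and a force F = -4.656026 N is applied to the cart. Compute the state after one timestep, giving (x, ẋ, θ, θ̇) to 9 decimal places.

sinθ=0.127963866, cosθ=0.991778831
temp = (F + m·l·θ̇²·sinθ)/(M+m) = (-4.656026 + 0.009801822)/1.164320 = -3.990504482
θ̈ = (g·sinθ − cosθ·temp)/(l·(4/3 − m·cos²θ/(M+m))) = 13.976689128
ẍ = temp − m·l·θ̈·cosθ/(M+m) = -4.397405405
Euler: x'=-0.702795867+0.028806·-0.930131990=-0.729589249, ẋ'=-0.930131990+0.028806·-4.397405405=-1.056803650
       θ'=0.128315694+0.028806·-1.497058524=0.085191426, θ̇'=-1.497058524+0.028806·13.976689128=-1.094446017

(-0.729589249, -1.056803650, 0.085191426, -1.094446017)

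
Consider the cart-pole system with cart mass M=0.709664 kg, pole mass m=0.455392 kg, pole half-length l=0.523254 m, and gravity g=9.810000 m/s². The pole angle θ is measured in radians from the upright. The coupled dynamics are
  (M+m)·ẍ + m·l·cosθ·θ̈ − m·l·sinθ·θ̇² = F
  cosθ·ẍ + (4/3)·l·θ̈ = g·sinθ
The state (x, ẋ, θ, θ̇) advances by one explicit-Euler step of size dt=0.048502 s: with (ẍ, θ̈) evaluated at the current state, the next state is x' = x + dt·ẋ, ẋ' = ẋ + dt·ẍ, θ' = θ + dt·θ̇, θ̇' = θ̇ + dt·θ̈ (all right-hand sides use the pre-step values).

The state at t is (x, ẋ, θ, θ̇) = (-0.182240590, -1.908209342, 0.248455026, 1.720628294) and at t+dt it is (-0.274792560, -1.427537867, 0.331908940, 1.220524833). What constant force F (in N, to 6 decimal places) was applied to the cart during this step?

ẍ = (ẋ'−ẋ)/dt = (-1.427537867−-1.908209342)/0.048502 = 9.910343
θ̈ = (θ̇'−θ̇)/dt = (1.220524833−1.720628294)/0.048502 = -10.310986
sinθ=0.245907, cosθ=0.969293
F = (M+m)·ẍ + m·l·cosθ·θ̈ − m·l·sinθ·θ̇² = 11.546105 + -2.381516 − 0.173477 = 8.991112

F = 8.991112 N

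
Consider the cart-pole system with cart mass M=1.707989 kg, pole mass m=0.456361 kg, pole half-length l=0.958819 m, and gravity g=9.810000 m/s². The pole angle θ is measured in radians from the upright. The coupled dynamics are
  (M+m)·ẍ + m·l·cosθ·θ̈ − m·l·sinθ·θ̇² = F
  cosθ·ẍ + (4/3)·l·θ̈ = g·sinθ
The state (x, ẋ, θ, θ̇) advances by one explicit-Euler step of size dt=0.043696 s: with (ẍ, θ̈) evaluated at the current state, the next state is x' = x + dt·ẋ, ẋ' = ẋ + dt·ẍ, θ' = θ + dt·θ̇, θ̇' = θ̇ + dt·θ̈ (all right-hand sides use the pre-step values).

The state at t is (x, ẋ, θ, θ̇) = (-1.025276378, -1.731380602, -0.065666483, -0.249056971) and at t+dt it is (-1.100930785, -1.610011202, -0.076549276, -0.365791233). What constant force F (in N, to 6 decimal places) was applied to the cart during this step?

F = 4.847003 N

ẍ = (ẋ'−ẋ)/dt = (-1.610011202−-1.731380602)/0.043696 = 2.777586
θ̈ = (θ̇'−θ̇)/dt = (-0.365791233−-0.249056971)/0.043696 = -2.671509
sinθ=-0.065619, cosθ=0.997845
F = (M+m)·ẍ + m·l·cosθ·θ̈ − m·l·sinθ·θ̇² = 6.011668 + -1.166446 − -0.001781 = 4.847003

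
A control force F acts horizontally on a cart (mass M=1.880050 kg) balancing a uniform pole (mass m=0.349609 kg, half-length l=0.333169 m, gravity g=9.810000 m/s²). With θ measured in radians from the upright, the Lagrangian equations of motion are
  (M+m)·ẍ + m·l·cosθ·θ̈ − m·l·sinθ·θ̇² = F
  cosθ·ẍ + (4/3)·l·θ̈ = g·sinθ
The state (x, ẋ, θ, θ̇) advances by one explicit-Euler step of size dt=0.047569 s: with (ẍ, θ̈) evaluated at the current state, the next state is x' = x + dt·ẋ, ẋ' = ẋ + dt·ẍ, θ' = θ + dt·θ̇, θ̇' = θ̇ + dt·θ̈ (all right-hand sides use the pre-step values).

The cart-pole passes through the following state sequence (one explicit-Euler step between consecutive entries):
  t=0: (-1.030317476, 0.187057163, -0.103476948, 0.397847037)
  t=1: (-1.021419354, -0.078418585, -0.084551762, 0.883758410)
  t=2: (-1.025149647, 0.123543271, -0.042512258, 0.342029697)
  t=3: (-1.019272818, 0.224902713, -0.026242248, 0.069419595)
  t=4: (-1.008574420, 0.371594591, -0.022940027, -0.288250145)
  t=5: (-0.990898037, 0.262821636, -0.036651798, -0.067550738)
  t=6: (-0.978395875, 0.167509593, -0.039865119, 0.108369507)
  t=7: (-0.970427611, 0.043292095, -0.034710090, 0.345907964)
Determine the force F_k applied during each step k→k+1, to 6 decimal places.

step 0→1:
  ẍ = (ẋ'−ẋ)/dt = (-0.078418585−0.187057163)/0.047569 = -5.580856
  θ̈ = (θ̇'−θ̇)/dt = (0.883758410−0.397847037)/0.047569 = 10.214875
  sinθ=-0.103292, cosθ=0.994651
  F = (M+m)·ẍ + m·l·cosθ·θ̈ − m·l·sinθ·θ̇² = -12.443406 + 1.183453 − -0.001904 = -11.258049
step 1→2:
  ẍ = (ẋ'−ẋ)/dt = (0.123543271−-0.078418585)/0.047569 = 4.245661
  θ̈ = (θ̇'−θ̇)/dt = (0.342029697−0.883758410)/0.047569 = -11.388272
  sinθ=-0.084451, cosθ=0.996428
  F = (M+m)·ẍ + m·l·cosθ·θ̈ − m·l·sinθ·θ̇² = 9.466377 + -1.321754 − -0.007683 = 8.152305
step 2→3:
  ẍ = (ẋ'−ẋ)/dt = (0.224902713−0.123543271)/0.047569 = 2.130788
  θ̈ = (θ̇'−θ̇)/dt = (0.069419595−0.342029697)/0.047569 = -5.730835
  sinθ=-0.042499, cosθ=0.999096
  F = (M+m)·ẍ + m·l·cosθ·θ̈ − m·l·sinθ·θ̇² = 4.750930 + -0.666918 − -0.000579 = 4.084591
step 3→4:
  ẍ = (ẋ'−ẋ)/dt = (0.371594591−0.224902713)/0.047569 = 3.083770
  θ̈ = (θ̇'−θ̇)/dt = (-0.288250145−0.069419595)/0.047569 = -7.518967
  sinθ=-0.026239, cosθ=0.999656
  F = (M+m)·ẍ + m·l·cosθ·θ̈ − m·l·sinθ·θ̇² = 6.875757 + -0.875499 − -0.000015 = 6.000272
step 4→5:
  ẍ = (ẋ'−ẋ)/dt = (0.262821636−0.371594591)/0.047569 = -2.286635
  θ̈ = (θ̇'−θ̇)/dt = (-0.067550738−-0.288250145)/0.047569 = 4.639564
  sinθ=-0.022938, cosθ=0.999737
  F = (M+m)·ẍ + m·l·cosθ·θ̈ − m·l·sinθ·θ̇² = -5.098417 + 0.540269 − -0.000222 = -4.557926
step 5→6:
  ẍ = (ẋ'−ẋ)/dt = (0.167509593−0.262821636)/0.047569 = -2.003659
  θ̈ = (θ̇'−θ̇)/dt = (0.108369507−-0.067550738)/0.047569 = 3.698212
  sinθ=-0.036644, cosθ=0.999328
  F = (M+m)·ẍ + m·l·cosθ·θ̈ − m·l·sinθ·θ̇² = -4.467476 + 0.430474 − -0.000019 = -4.036982
step 6→7:
  ẍ = (ẋ'−ẋ)/dt = (0.043292095−0.167509593)/0.047569 = -2.611312
  θ̈ = (θ̇'−θ̇)/dt = (0.345907964−0.108369507)/0.047569 = 4.993556
  sinθ=-0.039855, cosθ=0.999205
  F = (M+m)·ẍ + m·l·cosθ·θ̈ − m·l·sinθ·θ̇² = -5.822335 + 0.581182 − -0.000055 = -5.241099

F_0 = -11.258049 N
F_1 = 8.152305 N
F_2 = 4.084591 N
F_3 = 6.000272 N
F_4 = -4.557926 N
F_5 = -4.036982 N
F_6 = -5.241099 N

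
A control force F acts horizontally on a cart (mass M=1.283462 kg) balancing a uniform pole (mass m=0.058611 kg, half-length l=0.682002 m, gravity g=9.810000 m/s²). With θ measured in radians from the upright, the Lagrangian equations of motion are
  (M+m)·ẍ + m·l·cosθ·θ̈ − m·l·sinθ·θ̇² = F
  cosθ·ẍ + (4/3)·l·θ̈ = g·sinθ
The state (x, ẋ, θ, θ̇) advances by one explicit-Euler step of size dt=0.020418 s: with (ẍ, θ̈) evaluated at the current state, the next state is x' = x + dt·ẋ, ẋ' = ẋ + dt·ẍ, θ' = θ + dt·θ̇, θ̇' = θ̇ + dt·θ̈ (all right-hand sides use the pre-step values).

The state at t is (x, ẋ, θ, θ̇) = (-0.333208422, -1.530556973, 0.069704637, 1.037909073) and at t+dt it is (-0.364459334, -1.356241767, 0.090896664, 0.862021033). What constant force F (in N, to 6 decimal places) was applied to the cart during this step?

ẍ = (ẋ'−ẋ)/dt = (-1.356241767−-1.530556973)/0.020418 = 8.537330
θ̈ = (θ̇'−θ̇)/dt = (0.862021033−1.037909073)/0.020418 = -8.614362
sinθ=0.069648, cosθ=0.997572
F = (M+m)·ẍ + m·l·cosθ·θ̈ − m·l·sinθ·θ̇² = 11.457720 + -0.343504 − 0.002999 = 11.111217

F = 11.111217 N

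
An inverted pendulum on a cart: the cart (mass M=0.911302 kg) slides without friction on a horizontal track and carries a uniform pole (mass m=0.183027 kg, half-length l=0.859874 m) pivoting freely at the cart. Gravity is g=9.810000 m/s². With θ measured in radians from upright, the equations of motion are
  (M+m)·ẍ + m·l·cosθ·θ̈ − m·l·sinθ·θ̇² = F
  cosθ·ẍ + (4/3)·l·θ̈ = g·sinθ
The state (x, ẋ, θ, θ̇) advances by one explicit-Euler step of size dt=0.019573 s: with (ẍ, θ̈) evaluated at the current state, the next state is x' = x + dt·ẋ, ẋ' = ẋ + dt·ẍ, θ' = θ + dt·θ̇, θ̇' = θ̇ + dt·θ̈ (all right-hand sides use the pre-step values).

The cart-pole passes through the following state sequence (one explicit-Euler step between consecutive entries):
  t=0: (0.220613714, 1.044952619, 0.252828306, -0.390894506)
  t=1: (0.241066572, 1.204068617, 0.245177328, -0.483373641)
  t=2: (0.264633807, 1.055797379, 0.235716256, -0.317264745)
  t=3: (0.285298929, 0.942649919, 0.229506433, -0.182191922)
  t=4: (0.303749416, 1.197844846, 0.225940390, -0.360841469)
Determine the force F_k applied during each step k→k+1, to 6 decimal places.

F_0 = 8.170226 N
F_1 = -7.003105 N
F_2 = -5.273745 N
F_3 = 12.867996 N

step 0→1:
  ẍ = (ẋ'−ẋ)/dt = (1.204068617−1.044952619)/0.019573 = 8.129362
  θ̈ = (θ̇'−θ̇)/dt = (-0.483373641−-0.390894506)/0.019573 = -4.724832
  sinθ=0.250143, cosθ=0.968209
  F = (M+m)·ẍ + m·l·cosθ·θ̈ − m·l·sinθ·θ̇² = 8.896196 + -0.719955 − 0.006015 = 8.170226
step 1→2:
  ẍ = (ẋ'−ẋ)/dt = (1.055797379−1.204068617)/0.019573 = -7.575294
  θ̈ = (θ̇'−θ̇)/dt = (-0.317264745−-0.483373641)/0.019573 = 8.486634
  sinθ=0.242728, cosθ=0.970094
  F = (M+m)·ẍ + m·l·cosθ·θ̈ − m·l·sinθ·θ̇² = -8.289864 + 1.295685 − 0.008926 = -7.003105
step 2→3:
  ẍ = (ẋ'−ẋ)/dt = (0.942649919−1.055797379)/0.019573 = -5.780793
  θ̈ = (θ̇'−θ̇)/dt = (-0.182191922−-0.317264745)/0.019573 = 6.900977
  sinθ=0.233539, cosθ=0.972347
  F = (M+m)·ẍ + m·l·cosθ·θ̈ − m·l·sinθ·θ̇² = -6.326089 + 1.056044 − 0.003700 = -5.273745
step 3→4:
  ẍ = (ẋ'−ẋ)/dt = (1.197844846−0.942649919)/0.019573 = 13.038110
  θ̈ = (θ̇'−θ̇)/dt = (-0.360841469−-0.182191922)/0.019573 = -9.127346
  sinθ=0.227497, cosθ=0.973779
  F = (M+m)·ẍ + m·l·cosθ·θ̈ − m·l·sinθ·θ̇² = 14.267982 + -1.398797 − 0.001188 = 12.867996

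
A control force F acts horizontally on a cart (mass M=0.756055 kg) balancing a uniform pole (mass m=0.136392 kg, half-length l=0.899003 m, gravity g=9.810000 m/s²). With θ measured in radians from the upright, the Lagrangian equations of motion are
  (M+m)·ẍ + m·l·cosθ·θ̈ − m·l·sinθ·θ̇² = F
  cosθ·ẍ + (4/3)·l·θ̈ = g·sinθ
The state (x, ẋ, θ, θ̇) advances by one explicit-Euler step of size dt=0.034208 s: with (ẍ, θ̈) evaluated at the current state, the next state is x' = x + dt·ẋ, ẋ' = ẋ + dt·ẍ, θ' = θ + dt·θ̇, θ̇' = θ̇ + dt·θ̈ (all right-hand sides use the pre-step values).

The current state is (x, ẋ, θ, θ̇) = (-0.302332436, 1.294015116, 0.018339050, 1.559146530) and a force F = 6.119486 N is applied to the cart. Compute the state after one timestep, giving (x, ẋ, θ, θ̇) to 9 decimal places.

sinθ=0.018338022, cosθ=0.999831844
temp = (F + m·l·θ̇²·sinθ)/(M+m) = (6.119486 + 0.005466085)/0.892447 = 6.863098969
θ̈ = (g·sinθ − cosθ·temp)/(l·(4/3 − m·cos²θ/(M+m))) = -6.295962113
ẍ = temp − m·l·θ̈·cosθ/(M+m) = 7.727980604
Euler: x'=-0.302332436+0.034208·1.294015116=-0.258066767, ẋ'=1.294015116+0.034208·7.727980604=1.558373876
       θ'=0.018339050+0.034208·1.559146530=0.071674334, θ̇'=1.559146530+0.034208·-6.295962113=1.343774258

(-0.258066767, 1.558373876, 0.071674334, 1.343774258)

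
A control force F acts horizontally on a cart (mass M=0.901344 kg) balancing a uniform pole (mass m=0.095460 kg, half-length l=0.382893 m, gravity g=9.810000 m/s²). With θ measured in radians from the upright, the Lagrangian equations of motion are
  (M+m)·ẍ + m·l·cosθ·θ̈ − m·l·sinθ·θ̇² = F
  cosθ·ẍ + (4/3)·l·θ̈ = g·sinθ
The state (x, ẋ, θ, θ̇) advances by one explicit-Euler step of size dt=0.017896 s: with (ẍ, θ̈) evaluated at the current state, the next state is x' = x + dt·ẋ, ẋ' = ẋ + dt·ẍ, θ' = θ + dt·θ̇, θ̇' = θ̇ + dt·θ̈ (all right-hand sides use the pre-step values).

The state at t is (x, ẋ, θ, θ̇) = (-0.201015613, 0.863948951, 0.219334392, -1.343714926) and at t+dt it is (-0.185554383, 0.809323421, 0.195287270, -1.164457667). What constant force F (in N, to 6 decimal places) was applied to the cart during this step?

F = -2.699646 N

ẍ = (ẋ'−ẋ)/dt = (0.809323421−0.863948951)/0.017896 = -3.052388
θ̈ = (θ̇'−θ̇)/dt = (-1.164457667−-1.343714926)/0.017896 = 10.016610
sinθ=0.217580, cosθ=0.976042
F = (M+m)·ẍ + m·l·cosθ·θ̈ − m·l·sinθ·θ̇² = -3.042632 + 0.357346 − 0.014359 = -2.699646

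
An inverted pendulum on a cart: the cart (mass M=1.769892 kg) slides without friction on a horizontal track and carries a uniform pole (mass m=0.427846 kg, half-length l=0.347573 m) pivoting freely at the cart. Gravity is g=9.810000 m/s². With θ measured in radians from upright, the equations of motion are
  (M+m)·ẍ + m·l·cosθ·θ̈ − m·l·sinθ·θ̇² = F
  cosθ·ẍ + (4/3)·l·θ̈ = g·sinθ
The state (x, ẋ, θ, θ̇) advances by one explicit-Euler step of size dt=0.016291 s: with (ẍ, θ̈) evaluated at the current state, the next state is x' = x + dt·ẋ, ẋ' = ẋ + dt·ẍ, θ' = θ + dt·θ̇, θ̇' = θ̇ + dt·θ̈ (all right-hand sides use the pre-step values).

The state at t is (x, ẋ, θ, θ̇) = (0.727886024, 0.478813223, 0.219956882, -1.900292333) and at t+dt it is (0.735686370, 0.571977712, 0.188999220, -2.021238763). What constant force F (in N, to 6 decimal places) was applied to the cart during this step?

ẍ = (ẋ'−ẋ)/dt = (0.571977712−0.478813223)/0.016291 = 5.718770
θ̈ = (θ̇'−θ̇)/dt = (-2.021238763−-1.900292333)/0.016291 = -7.424126
sinθ=0.218188, cosθ=0.975907
F = (M+m)·ẍ + m·l·cosθ·θ̈ − m·l·sinθ·θ̇² = 12.568359 + -1.077425 − 0.117167 = 11.373767

F = 11.373767 N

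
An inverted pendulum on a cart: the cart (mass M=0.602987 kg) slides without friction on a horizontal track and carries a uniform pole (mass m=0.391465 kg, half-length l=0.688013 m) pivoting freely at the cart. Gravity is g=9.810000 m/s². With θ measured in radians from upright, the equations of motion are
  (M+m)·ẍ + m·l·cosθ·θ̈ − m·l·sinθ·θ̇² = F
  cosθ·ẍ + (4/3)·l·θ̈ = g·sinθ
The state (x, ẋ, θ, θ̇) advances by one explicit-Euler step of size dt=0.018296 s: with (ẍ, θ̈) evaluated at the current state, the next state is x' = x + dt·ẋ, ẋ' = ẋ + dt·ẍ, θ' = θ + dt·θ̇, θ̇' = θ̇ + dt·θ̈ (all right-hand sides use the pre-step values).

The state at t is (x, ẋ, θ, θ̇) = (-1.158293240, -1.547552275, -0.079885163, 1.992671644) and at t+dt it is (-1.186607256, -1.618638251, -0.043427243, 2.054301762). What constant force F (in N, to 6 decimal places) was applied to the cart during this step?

ẍ = (ẋ'−ẋ)/dt = (-1.618638251−-1.547552275)/0.018296 = -3.885329
θ̈ = (θ̇'−θ̇)/dt = (2.054301762−1.992671644)/0.018296 = 3.368502
sinθ=-0.079800, cosθ=0.996811
F = (M+m)·ẍ + m·l·cosθ·θ̈ − m·l·sinθ·θ̇² = -3.863773 + 0.904356 − -0.085342 = -2.874075

F = -2.874075 N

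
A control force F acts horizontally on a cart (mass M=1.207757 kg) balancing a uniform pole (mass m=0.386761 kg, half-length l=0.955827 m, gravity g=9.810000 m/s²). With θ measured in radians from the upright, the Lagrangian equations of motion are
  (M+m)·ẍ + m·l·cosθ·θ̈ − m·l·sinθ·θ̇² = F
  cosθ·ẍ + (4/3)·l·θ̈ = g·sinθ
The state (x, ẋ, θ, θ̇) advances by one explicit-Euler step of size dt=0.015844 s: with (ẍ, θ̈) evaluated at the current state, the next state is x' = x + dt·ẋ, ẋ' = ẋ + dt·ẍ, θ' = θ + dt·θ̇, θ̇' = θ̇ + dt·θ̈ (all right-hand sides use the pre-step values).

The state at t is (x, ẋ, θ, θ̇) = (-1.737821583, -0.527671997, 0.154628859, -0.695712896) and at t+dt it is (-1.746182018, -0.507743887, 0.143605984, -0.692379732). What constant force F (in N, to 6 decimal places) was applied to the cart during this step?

F = 2.054822 N

ẍ = (ẋ'−ẋ)/dt = (-0.507743887−-0.527671997)/0.015844 = 1.257770
θ̈ = (θ̇'−θ̇)/dt = (-0.692379732−-0.695712896)/0.015844 = 0.210374
sinθ=0.154013, cosθ=0.988069
F = (M+m)·ẍ + m·l·cosθ·θ̈ − m·l·sinθ·θ̇² = 2.005537 + 0.076842 − 0.027558 = 2.054822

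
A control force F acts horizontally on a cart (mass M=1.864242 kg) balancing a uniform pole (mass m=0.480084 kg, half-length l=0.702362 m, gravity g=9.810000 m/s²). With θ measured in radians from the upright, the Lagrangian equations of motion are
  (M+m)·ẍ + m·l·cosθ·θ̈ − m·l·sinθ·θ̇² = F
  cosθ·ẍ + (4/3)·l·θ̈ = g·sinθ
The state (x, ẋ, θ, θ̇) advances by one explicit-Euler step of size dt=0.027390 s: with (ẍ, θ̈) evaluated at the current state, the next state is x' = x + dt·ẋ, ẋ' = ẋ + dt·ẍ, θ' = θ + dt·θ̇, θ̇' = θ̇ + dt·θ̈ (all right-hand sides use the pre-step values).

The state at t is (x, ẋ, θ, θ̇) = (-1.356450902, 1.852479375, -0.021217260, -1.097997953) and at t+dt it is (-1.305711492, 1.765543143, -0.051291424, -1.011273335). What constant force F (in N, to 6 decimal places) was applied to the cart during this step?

ẍ = (ẋ'−ẋ)/dt = (1.765543143−1.852479375)/0.027390 = -3.174014
θ̈ = (θ̇'−θ̇)/dt = (-1.011273335−-1.097997953)/0.027390 = 3.166288
sinθ=-0.021216, cosθ=0.999775
F = (M+m)·ẍ + m·l·cosθ·θ̈ − m·l·sinθ·θ̇² = -7.440923 + 1.067409 − -0.008625 = -6.364889

F = -6.364889 N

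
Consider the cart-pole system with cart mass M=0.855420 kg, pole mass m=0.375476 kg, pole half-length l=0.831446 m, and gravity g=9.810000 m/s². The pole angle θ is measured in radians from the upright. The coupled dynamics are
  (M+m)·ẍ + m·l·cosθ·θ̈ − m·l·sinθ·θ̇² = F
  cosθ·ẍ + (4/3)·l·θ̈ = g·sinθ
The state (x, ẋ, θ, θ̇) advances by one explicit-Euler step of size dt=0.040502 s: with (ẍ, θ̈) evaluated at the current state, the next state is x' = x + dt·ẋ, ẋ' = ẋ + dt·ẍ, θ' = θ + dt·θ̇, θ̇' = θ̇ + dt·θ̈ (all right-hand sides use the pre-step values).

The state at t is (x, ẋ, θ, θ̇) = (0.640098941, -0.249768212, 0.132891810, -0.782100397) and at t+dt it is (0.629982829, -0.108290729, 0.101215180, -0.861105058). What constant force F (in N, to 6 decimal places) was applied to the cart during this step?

F = 3.670743 N

ẍ = (ẋ'−ẋ)/dt = (-0.108290729−-0.249768212)/0.040502 = 3.493099
θ̈ = (θ̇'−θ̇)/dt = (-0.861105058−-0.782100397)/0.040502 = -1.950636
sinθ=0.132501, cosθ=0.991183
F = (M+m)·ẍ + m·l·cosθ·θ̈ − m·l·sinθ·θ̇² = 4.299641 + -0.603596 − 0.025302 = 3.670743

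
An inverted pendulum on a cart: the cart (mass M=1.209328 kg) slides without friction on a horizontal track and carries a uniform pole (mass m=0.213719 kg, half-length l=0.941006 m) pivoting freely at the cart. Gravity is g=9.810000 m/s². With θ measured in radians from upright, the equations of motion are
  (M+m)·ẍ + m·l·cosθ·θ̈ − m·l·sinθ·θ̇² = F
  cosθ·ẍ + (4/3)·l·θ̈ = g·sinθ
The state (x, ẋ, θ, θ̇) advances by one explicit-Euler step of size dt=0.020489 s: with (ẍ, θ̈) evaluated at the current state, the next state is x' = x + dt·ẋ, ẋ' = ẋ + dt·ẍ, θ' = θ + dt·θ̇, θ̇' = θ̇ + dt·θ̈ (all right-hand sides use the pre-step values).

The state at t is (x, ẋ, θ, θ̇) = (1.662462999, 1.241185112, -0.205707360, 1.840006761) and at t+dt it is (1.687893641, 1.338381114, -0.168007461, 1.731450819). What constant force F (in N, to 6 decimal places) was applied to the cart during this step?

ẍ = (ẋ'−ẋ)/dt = (1.338381114−1.241185112)/0.020489 = 4.743814
θ̈ = (θ̇'−θ̇)/dt = (1.731450819−1.840006761)/0.020489 = -5.298255
sinθ=-0.204260, cosθ=0.978917
F = (M+m)·ẍ + m·l·cosθ·θ̈ − m·l·sinθ·θ̇² = 6.750670 + -1.043072 − -0.139078 = 5.846676

F = 5.846676 N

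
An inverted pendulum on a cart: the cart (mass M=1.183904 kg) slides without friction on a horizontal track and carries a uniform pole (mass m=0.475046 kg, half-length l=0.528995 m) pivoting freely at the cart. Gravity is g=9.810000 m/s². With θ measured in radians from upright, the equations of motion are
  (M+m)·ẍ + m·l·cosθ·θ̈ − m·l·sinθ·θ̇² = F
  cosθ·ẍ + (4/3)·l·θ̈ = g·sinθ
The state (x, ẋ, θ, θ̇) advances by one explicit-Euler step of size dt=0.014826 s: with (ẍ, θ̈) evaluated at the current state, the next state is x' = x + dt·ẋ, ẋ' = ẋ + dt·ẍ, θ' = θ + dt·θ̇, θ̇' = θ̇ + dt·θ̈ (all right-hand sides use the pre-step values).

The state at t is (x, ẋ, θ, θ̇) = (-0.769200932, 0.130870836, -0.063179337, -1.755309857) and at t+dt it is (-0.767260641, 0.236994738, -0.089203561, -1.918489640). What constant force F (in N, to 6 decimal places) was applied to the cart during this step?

ẍ = (ẋ'−ẋ)/dt = (0.236994738−0.130870836)/0.014826 = 7.157959
θ̈ = (θ̇'−θ̇)/dt = (-1.918489640−-1.755309857)/0.014826 = -11.006326
sinθ=-0.063137, cosθ=0.998005
F = (M+m)·ẍ + m·l·cosθ·θ̈ − m·l·sinθ·θ̇² = 11.874696 + -2.760338 − -0.048886 = 9.163244

F = 9.163244 N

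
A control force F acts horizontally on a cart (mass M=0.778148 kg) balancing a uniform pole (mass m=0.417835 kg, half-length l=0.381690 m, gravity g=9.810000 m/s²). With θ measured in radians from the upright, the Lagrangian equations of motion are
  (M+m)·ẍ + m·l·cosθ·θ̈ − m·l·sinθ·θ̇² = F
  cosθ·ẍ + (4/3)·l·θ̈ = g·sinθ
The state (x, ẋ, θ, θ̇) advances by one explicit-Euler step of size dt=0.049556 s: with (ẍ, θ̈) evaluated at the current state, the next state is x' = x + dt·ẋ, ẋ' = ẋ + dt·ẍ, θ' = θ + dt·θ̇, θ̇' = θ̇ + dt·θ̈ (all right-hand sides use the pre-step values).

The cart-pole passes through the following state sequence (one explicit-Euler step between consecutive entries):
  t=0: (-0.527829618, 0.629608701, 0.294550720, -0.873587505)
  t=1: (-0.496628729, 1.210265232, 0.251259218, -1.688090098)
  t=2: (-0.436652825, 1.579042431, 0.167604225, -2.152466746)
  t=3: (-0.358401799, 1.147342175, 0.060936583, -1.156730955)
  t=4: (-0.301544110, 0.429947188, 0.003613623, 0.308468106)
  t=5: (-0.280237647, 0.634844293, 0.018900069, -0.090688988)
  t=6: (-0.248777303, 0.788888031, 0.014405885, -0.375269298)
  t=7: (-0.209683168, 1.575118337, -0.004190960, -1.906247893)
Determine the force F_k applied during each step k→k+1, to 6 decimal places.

step 0→1:
  ẍ = (ẋ'−ẋ)/dt = (1.210265232−0.629608701)/0.049556 = 11.717179
  θ̈ = (θ̇'−θ̇)/dt = (-1.688090098−-0.873587505)/0.049556 = -16.436004
  sinθ=0.290310, cosθ=0.956933
  F = (M+m)·ẍ + m·l·cosθ·θ̈ − m·l·sinθ·θ̇² = 14.013547 + -2.508379 − 0.035334 = 11.469834
step 1→2:
  ẍ = (ẋ'−ẋ)/dt = (1.579042431−1.210265232)/0.049556 = 7.441626
  θ̈ = (θ̇'−θ̇)/dt = (-2.152466746−-1.688090098)/0.049556 = -9.370745
  sinθ=0.248624, cosθ=0.968600
  F = (M+m)·ẍ + m·l·cosθ·θ̈ − m·l·sinθ·θ̇² = 8.900058 + -1.447552 − 0.112992 = 7.339513
step 2→3:
  ẍ = (ẋ'−ẋ)/dt = (1.147342175−1.579042431)/0.049556 = -8.711362
  θ̈ = (θ̇'−θ̇)/dt = (-1.156730955−-2.152466746)/0.049556 = 20.093143
  sinθ=0.166821, cosθ=0.985987
  F = (M+m)·ẍ + m·l·cosθ·θ̈ − m·l·sinθ·θ̇² = -10.418641 + 3.159619 − 0.123265 = -7.382286
step 3→4:
  ẍ = (ẋ'−ẋ)/dt = (0.429947188−1.147342175)/0.049556 = -14.476451
  θ̈ = (θ̇'−θ̇)/dt = (0.308468106−-1.156730955)/0.049556 = 29.566532
  sinθ=0.060899, cosθ=0.998144
  F = (M+m)·ẍ + m·l·cosθ·θ̈ − m·l·sinθ·θ̇² = -17.313589 + 4.706620 − 0.012995 = -12.619964
step 4→5:
  ẍ = (ẋ'−ẋ)/dt = (0.634844293−0.429947188)/0.049556 = 4.134658
  θ̈ = (θ̇'−θ̇)/dt = (-0.090688988−0.308468106)/0.049556 = -8.054667
  sinθ=0.003614, cosθ=0.999993
  F = (M+m)·ẍ + m·l·cosθ·θ̈ − m·l·sinθ·θ̇² = 4.944981 + -1.284578 − 0.000055 = 3.660348
step 5→6:
  ẍ = (ẋ'−ẋ)/dt = (0.788888031−0.634844293)/0.049556 = 3.108478
  θ̈ = (θ̇'−θ̇)/dt = (-0.375269298−-0.090688988)/0.049556 = -5.742600
  sinθ=0.018899, cosθ=0.999821
  F = (M+m)·ẍ + m·l·cosθ·θ̈ − m·l·sinθ·θ̇² = 3.717687 + -0.915686 − 0.000025 = 2.801976
step 6→7:
  ẍ = (ẋ'−ẋ)/dt = (1.575118337−0.788888031)/0.049556 = 15.865492
  θ̈ = (θ̇'−θ̇)/dt = (-1.906247893−-0.375269298)/0.049556 = -30.893910
  sinθ=0.014405, cosθ=0.999896
  F = (M+m)·ẍ + m·l·cosθ·θ̈ − m·l·sinθ·θ̇² = 18.974858 + -4.926556 − 0.000324 = 14.047979

F_0 = 11.469834 N
F_1 = 7.339513 N
F_2 = -7.382286 N
F_3 = -12.619964 N
F_4 = 3.660348 N
F_5 = 2.801976 N
F_6 = 14.047979 N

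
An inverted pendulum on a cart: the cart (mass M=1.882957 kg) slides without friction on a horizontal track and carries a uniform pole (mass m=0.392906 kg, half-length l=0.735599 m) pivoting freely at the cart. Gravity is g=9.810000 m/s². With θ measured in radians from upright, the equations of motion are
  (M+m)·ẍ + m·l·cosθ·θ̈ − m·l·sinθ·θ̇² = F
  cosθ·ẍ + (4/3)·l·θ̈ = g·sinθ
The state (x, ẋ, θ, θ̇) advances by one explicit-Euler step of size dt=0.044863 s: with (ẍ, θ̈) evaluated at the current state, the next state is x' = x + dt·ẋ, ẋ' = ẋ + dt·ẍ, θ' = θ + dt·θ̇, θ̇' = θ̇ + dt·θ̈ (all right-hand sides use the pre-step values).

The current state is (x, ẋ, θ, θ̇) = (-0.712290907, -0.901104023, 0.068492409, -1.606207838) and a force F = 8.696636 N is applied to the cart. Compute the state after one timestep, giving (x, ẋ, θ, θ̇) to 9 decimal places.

(-0.752717137, -0.707621440, -0.003566893, -1.772305706)

sinθ=0.068438870, cosθ=0.997655312
temp = (F + m·l·θ̇²·sinθ)/(M+m) = (8.696636 + 0.051031237)/2.275863 = 3.843670396
θ̈ = (g·sinθ − cosθ·temp)/(l·(4/3 − m·cos²θ/(M+m))) = -3.702335289
ẍ = temp − m·l·θ̈·cosθ/(M+m) = 4.312742862
Euler: x'=-0.712290907+0.044863·-0.901104023=-0.752717137, ẋ'=-0.901104023+0.044863·4.312742862=-0.707621440
       θ'=0.068492409+0.044863·-1.606207838=-0.003566893, θ̇'=-1.606207838+0.044863·-3.702335289=-1.772305706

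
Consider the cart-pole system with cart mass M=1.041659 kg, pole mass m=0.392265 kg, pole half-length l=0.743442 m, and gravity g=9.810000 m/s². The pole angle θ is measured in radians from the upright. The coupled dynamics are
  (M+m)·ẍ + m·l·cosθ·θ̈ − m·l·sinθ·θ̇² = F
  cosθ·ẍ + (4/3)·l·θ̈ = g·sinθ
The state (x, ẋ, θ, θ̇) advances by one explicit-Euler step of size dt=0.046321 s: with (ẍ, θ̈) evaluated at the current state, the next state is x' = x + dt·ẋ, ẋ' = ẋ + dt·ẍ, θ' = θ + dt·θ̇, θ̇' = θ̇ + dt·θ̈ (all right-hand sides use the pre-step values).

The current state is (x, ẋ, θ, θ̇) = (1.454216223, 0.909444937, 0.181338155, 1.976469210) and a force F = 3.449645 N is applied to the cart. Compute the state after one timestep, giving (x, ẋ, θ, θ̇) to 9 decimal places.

(1.496342622, 1.036125583, 0.272890185, 1.933440295)

sinθ=0.180345948, cosθ=0.983603243
temp = (F + m·l·θ̇²·sinθ)/(M+m) = (3.449645 + 0.205453313)/1.433924 = 2.549018158
θ̈ = (g·sinθ − cosθ·temp)/(l·(4/3 − m·cos²θ/(M+m))) = -0.928928897
ẍ = temp − m·l·θ̈·cosθ/(M+m) = 2.734842645
Euler: x'=1.454216223+0.046321·0.909444937=1.496342622, ẋ'=0.909444937+0.046321·2.734842645=1.036125583
       θ'=0.181338155+0.046321·1.976469210=0.272890185, θ̇'=1.976469210+0.046321·-0.928928897=1.933440295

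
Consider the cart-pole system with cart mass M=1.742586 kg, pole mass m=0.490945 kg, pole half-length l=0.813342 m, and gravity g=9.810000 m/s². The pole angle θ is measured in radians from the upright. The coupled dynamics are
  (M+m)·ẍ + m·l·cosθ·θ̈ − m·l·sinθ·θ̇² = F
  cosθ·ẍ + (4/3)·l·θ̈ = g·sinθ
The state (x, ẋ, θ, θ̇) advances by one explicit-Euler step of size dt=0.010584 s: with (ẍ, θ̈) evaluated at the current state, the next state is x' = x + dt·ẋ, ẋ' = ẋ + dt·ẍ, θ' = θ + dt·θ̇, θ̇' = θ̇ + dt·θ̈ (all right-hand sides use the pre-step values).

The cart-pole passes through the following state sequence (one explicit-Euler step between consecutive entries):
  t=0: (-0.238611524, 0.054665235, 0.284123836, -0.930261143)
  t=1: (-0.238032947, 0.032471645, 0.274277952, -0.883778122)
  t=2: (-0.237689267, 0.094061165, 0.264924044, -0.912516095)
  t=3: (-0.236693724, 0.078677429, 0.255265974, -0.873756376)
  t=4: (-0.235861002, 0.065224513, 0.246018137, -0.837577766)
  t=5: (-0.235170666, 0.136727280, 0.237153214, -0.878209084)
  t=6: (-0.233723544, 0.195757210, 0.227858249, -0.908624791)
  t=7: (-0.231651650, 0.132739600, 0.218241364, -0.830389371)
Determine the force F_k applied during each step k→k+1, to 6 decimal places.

F_0 = -3.096984 N
F_1 = 11.869020 N
F_2 = -1.922189 N
F_3 = -1.595237 N
F_4 = 13.534179 N
F_5 = 11.269289 N
F_6 = -10.497690 N

step 0→1:
  ẍ = (ẋ'−ẋ)/dt = (0.032471645−0.054665235)/0.010584 = -2.096900
  θ̈ = (θ̇'−θ̇)/dt = (-0.883778122−-0.930261143)/0.010584 = 4.391820
  sinθ=0.280317, cosθ=0.959908
  F = (M+m)·ẍ + m·l·cosθ·θ̈ − m·l·sinθ·θ̇² = -4.683491 + 1.683372 − 0.096864 = -3.096984
step 1→2:
  ẍ = (ẋ'−ẋ)/dt = (0.094061165−0.032471645)/0.010584 = 5.819116
  θ̈ = (θ̇'−θ̇)/dt = (-0.912516095−-0.883778122)/0.010584 = -2.715228
  sinθ=0.270852, cosθ=0.962621
  F = (M+m)·ẍ + m·l·cosθ·θ̈ − m·l·sinθ·θ̇² = 12.997175 + -1.043681 − 0.084474 = 11.869020
step 2→3:
  ẍ = (ẋ'−ẋ)/dt = (0.078677429−0.094061165)/0.010584 = -1.453490
  θ̈ = (θ̇'−θ̇)/dt = (-0.873756376−-0.912516095)/0.010584 = 3.662105
  sinθ=0.261836, cosθ=0.965112
  F = (M+m)·ẍ + m·l·cosθ·θ̈ − m·l·sinθ·θ̇² = -3.246414 + 1.411285 − 0.087060 = -1.922189
step 3→4:
  ẍ = (ẋ'−ẋ)/dt = (0.065224513−0.078677429)/0.010584 = -1.271062
  θ̈ = (θ̇'−θ̇)/dt = (-0.837577766−-0.873756376)/0.010584 = 3.418236
  sinθ=0.252503, cosθ=0.967596
  F = (M+m)·ẍ + m·l·cosθ·θ̈ − m·l·sinθ·θ̇² = -2.838955 + 1.320694 − 0.076976 = -1.595237
step 4→5:
  ẍ = (ẋ'−ẋ)/dt = (0.136727280−0.065224513)/0.010584 = 6.755741
  θ̈ = (θ̇'−θ̇)/dt = (-0.878209084−-0.837577766)/0.010584 = -3.838938
  sinθ=0.243544, cosθ=0.969890
  F = (M+m)·ẍ + m·l·cosθ·θ̈ − m·l·sinθ·θ̇² = 15.089158 + -1.486755 − 0.068223 = 13.534179
step 5→6:
  ẍ = (ẋ'−ẋ)/dt = (0.195757210−0.136727280)/0.010584 = 5.577280
  θ̈ = (θ̇'−θ̇)/dt = (-0.908624791−-0.878209084)/0.010584 = -2.873744
  sinθ=0.234936, cosθ=0.972011
  F = (M+m)·ẍ + m·l·cosθ·θ̈ − m·l·sinθ·θ̇² = 12.457027 + -1.115386 − 0.072352 = 11.269289
step 6→7:
  ẍ = (ẋ'−ẋ)/dt = (0.132739600−0.195757210)/0.010584 = -5.954045
  θ̈ = (θ̇'−θ̇)/dt = (-0.830389371−-0.908624791)/0.010584 = 7.391858
  sinθ=0.225892, cosθ=0.974152
  F = (M+m)·ẍ + m·l·cosθ·θ̈ − m·l·sinθ·θ̇² = -13.298543 + 2.875322 − 0.074469 = -10.497690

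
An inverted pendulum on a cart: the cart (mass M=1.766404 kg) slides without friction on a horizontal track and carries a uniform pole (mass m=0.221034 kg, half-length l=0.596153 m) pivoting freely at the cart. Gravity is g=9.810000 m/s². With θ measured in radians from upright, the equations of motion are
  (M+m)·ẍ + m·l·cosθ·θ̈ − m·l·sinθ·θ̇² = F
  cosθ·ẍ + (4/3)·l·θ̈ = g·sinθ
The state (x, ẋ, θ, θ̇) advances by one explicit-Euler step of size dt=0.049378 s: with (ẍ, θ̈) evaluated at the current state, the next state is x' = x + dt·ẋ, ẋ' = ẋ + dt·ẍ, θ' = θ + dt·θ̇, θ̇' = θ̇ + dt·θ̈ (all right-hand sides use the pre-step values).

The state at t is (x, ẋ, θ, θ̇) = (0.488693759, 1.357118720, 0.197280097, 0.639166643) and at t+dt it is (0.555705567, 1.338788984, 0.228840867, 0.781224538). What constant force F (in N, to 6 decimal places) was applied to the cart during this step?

ẍ = (ẋ'−ẋ)/dt = (1.338788984−1.357118720)/0.049378 = -0.371213
θ̈ = (θ̇'−θ̇)/dt = (0.781224538−0.639166643)/0.049378 = 2.876947
sinθ=0.196003, cosθ=0.980603
F = (M+m)·ẍ + m·l·cosθ·θ̈ − m·l·sinθ·θ̇² = -0.737762 + 0.371742 − 0.010551 = -0.376571

F = -0.376571 N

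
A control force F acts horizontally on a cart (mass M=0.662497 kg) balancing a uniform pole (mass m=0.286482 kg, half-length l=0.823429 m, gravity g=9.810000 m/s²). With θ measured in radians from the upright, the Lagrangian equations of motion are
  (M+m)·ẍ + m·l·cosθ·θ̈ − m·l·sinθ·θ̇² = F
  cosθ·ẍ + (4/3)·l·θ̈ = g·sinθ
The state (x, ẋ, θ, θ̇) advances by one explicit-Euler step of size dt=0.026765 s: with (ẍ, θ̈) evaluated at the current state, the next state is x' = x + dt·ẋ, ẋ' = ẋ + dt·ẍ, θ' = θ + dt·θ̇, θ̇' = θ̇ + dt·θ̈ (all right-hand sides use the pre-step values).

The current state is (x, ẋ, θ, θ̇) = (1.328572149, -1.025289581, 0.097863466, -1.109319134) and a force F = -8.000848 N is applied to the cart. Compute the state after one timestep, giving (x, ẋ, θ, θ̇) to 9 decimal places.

(1.301130273, -1.322598230, 0.068172539, -0.816451830)

sinθ=0.097707330, cosθ=0.995215192
temp = (F + m·l·θ̇²·sinθ)/(M+m) = (-8.000848 + 0.028363750)/0.948979 = -8.401117675
θ̈ = (g·sinθ − cosθ·temp)/(l·(4/3 − m·cos²θ/(M+m))) = 10.942174641
ẍ = temp − m·l·θ̈·cosθ/(M+m) = -11.108113181
Euler: x'=1.328572149+0.026765·-1.025289581=1.301130273, ẋ'=-1.025289581+0.026765·-11.108113181=-1.322598230
       θ'=0.097863466+0.026765·-1.109319134=0.068172539, θ̇'=-1.109319134+0.026765·10.942174641=-0.816451830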